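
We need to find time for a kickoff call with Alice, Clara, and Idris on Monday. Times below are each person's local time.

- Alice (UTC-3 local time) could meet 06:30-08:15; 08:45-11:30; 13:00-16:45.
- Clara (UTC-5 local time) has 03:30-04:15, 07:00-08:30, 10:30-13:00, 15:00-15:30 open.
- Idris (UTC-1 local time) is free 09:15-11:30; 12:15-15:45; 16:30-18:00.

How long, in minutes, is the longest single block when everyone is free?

Alice in UTC: 09:30-11:15, 11:45-14:30, 16:00-19:45 (add 3h to convert from UTC-3).
Clara in UTC: 08:30-09:15, 12:00-13:30, 15:30-18:00, 20:00-20:30 (add 5h to convert from UTC-5).
Idris in UTC: 10:15-12:30, 13:15-16:45, 17:30-19:00 (add 1h to convert from UTC-1).
Alice ∩ Clara: 12:00-13:30, 16:00-18:00.
Alice ∩ Clara ∩ Idris: 12:00-12:30, 13:15-13:30, 16:00-16:45, 17:30-18:00.
So the common availability across everyone is 12:00-12:30, 13:15-13:30, 16:00-16:45, 17:30-18:00.
The longest is 16:00-16:45 at 45 minutes.

45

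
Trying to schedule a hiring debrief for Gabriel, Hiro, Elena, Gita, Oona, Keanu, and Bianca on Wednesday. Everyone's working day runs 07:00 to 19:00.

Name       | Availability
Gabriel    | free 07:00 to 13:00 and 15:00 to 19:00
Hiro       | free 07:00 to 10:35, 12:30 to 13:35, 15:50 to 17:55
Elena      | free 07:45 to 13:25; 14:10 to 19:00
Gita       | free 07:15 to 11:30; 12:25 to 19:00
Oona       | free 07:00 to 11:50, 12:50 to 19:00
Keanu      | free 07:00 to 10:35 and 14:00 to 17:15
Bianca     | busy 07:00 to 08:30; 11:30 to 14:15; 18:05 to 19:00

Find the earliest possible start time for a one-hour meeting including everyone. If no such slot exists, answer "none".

08:30

Gabriel free: 07:00-13:00, 15:00-19:00.
Hiro free: 07:00-10:35, 12:30-13:35, 15:50-17:55.
Elena free: 07:45-13:25, 14:10-19:00.
Gita free: 07:15-11:30, 12:25-19:00.
Oona free: 07:00-11:50, 12:50-19:00.
Keanu free: 07:00-10:35, 14:00-17:15.
Bianca free: 08:30-11:30, 14:15-18:05 (invert busy blocks within the working day).
Gabriel ∩ Hiro: 07:00-10:35, 12:30-13:00, 15:50-17:55.
Gabriel ∩ Hiro ∩ Elena: 07:45-10:35, 12:30-13:00, 15:50-17:55.
Gabriel ∩ Hiro ∩ Elena ∩ Gita: 07:45-10:35, 12:30-13:00, 15:50-17:55.
Gabriel ∩ Hiro ∩ Elena ∩ Gita ∩ Oona: 07:45-10:35, 12:50-13:00, 15:50-17:55.
Gabriel ∩ Hiro ∩ Elena ∩ Gita ∩ Oona ∩ Keanu: 07:45-10:35, 15:50-17:15.
Gabriel ∩ Hiro ∩ Elena ∩ Gita ∩ Oona ∩ Keanu ∩ Bianca: 08:30-10:35, 15:50-17:15.
The first common window of at least 60 minutes is 08:30-10:35, so the earliest start is 08:30.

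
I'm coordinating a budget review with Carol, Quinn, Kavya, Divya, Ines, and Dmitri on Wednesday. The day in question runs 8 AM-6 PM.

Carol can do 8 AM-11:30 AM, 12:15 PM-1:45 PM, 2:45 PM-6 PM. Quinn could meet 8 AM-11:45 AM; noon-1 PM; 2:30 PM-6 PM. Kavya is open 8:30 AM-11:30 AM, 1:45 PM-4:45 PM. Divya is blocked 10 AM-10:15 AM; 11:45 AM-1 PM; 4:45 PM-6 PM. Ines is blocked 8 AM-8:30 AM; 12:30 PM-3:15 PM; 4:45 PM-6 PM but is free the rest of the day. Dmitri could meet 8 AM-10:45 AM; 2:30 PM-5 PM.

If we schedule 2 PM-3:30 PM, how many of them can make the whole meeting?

2

Carol free: 08:00-11:30, 12:15-13:45, 14:45-18:00.
Quinn free: 08:00-11:45, 12:00-13:00, 14:30-18:00.
Kavya free: 08:30-11:30, 13:45-16:45.
Divya free: 08:00-10:00, 10:15-11:45, 13:00-16:45 (invert busy blocks within the working day).
Ines free: 08:30-12:30, 15:15-16:45 (invert busy blocks within the working day).
Dmitri free: 08:00-10:45, 14:30-17:00.
Kavya and Divya can make the full 14:00-15:30 slot — that's 2.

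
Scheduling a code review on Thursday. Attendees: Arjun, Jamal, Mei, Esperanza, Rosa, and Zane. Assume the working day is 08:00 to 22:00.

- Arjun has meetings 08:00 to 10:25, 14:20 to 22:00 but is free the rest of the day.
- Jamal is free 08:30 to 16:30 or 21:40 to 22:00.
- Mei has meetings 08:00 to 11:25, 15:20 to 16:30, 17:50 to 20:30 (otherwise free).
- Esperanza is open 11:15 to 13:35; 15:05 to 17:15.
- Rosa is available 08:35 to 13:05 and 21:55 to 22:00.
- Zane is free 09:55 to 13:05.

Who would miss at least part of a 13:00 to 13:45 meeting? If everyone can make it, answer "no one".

Arjun free: 10:25-14:20 (invert busy blocks within the working day).
Jamal free: 08:30-16:30, 21:40-22:00.
Mei free: 11:25-15:20, 16:30-17:50, 20:30-22:00 (invert busy blocks within the working day).
Esperanza free: 11:15-13:35, 15:05-17:15.
Rosa free: 08:35-13:05, 21:55-22:00.
Zane free: 09:55-13:05.
Arjun: free for 13:00-13:45. Jamal: free for 13:00-13:45. Mei: free for 13:00-13:45. Esperanza: not fully free for 13:00-13:45. Rosa: not fully free for 13:00-13:45. Zane: not fully free for 13:00-13:45.

Esperanza, Rosa, Zane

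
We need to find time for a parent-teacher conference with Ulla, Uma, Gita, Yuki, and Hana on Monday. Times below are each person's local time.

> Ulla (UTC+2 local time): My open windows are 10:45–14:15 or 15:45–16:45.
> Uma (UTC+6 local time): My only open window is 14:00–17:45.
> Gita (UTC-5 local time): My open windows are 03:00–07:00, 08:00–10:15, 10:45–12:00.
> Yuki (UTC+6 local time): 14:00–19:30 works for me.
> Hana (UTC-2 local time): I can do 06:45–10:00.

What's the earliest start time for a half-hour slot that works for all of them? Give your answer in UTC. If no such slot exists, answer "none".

Ulla in UTC: 08:45-12:15, 13:45-14:45 (subtract 2h to convert from UTC+2).
Uma in UTC: 08:00-11:45 (subtract 6h to convert from UTC+6).
Gita in UTC: 08:00-12:00, 13:00-15:15, 15:45-17:00 (add 5h to convert from UTC-5).
Yuki in UTC: 08:00-13:30 (subtract 6h to convert from UTC+6).
Hana in UTC: 08:45-12:00 (add 2h to convert from UTC-2).
Ulla ∩ Uma: 08:45-11:45.
Ulla ∩ Uma ∩ Gita: 08:45-11:45.
Ulla ∩ Uma ∩ Gita ∩ Yuki: 08:45-11:45.
Ulla ∩ Uma ∩ Gita ∩ Yuki ∩ Hana: 08:45-11:45.
The first common window of at least 30 minutes is 08:45-11:45, so the earliest start is 08:45.

08:45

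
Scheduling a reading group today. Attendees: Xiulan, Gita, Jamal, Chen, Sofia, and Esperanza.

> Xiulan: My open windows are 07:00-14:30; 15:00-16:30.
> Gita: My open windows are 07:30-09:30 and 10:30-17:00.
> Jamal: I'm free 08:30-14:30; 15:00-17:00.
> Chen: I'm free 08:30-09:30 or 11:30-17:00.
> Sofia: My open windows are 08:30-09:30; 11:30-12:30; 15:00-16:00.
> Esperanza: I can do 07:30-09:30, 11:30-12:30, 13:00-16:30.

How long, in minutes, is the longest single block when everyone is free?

Xiulan ∩ Gita: 07:30-09:30, 10:30-14:30, 15:00-16:30.
Xiulan ∩ Gita ∩ Jamal: 08:30-09:30, 10:30-14:30, 15:00-16:30.
Xiulan ∩ Gita ∩ Jamal ∩ Chen: 08:30-09:30, 11:30-14:30, 15:00-16:30.
Xiulan ∩ Gita ∩ Jamal ∩ Chen ∩ Sofia: 08:30-09:30, 11:30-12:30, 15:00-16:00.
Xiulan ∩ Gita ∩ Jamal ∩ Chen ∩ Sofia ∩ Esperanza: 08:30-09:30, 11:30-12:30, 15:00-16:00.
Those are the intersection windows.
The longest is 08:30-09:30 at 60 minutes.

60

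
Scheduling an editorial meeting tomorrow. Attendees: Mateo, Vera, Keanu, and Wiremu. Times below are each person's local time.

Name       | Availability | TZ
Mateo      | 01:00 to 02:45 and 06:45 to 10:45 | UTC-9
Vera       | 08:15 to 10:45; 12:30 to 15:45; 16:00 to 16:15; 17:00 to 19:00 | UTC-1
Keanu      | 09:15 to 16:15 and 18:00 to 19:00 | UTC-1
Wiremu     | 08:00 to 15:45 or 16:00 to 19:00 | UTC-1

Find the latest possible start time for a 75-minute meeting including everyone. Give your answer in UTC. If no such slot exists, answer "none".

10:30

Mateo in UTC: 10:00-11:45, 15:45-19:45 (add 9h to convert from UTC-9).
Vera in UTC: 09:15-11:45, 13:30-16:45, 17:00-17:15, 18:00-20:00 (add 1h to convert from UTC-1).
Keanu in UTC: 10:15-17:15, 19:00-20:00 (add 1h to convert from UTC-1).
Wiremu in UTC: 09:00-16:45, 17:00-20:00 (add 1h to convert from UTC-1).
Mateo ∩ Vera: 10:00-11:45, 15:45-16:45, 17:00-17:15, 18:00-19:45.
Mateo ∩ Vera ∩ Keanu: 10:15-11:45, 15:45-16:45, 17:00-17:15, 19:00-19:45.
Mateo ∩ Vera ∩ Keanu ∩ Wiremu: 10:15-11:45, 15:45-16:45, 17:00-17:15, 19:00-19:45.
The last common window of at least 75 minutes is 10:15-11:45; a 75-minute meeting can start as late as 10:30 and still end by 11:45.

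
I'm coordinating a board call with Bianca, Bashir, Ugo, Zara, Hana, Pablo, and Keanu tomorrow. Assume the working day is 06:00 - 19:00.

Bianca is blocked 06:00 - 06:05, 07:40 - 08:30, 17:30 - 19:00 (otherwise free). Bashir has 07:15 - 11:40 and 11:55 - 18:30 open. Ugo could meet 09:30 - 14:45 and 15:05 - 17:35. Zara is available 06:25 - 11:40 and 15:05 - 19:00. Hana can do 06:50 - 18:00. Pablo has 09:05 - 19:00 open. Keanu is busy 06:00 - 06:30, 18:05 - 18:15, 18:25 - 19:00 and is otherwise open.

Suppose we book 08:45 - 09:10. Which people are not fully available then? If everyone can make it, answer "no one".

Pablo, Ugo

Bianca free: 06:05-07:40, 08:30-17:30 (invert busy blocks within the working day).
Bashir free: 07:15-11:40, 11:55-18:30.
Ugo free: 09:30-14:45, 15:05-17:35.
Zara free: 06:25-11:40, 15:05-19:00.
Hana free: 06:50-18:00.
Pablo free: 09:05-19:00.
Keanu free: 06:30-18:05, 18:15-18:25 (invert busy blocks within the working day).
Bianca: free for 08:45-09:10. Bashir: free for 08:45-09:10. Ugo: not fully free for 08:45-09:10. Zara: free for 08:45-09:10. Hana: free for 08:45-09:10. Pablo: not fully free for 08:45-09:10. Keanu: free for 08:45-09:10.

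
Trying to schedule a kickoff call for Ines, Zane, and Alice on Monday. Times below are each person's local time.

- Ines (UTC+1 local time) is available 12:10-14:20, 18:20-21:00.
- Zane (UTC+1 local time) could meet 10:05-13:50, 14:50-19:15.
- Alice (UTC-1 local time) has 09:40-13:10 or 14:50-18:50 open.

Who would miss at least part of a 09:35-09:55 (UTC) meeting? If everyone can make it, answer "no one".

Ines in UTC: 11:10-13:20, 17:20-20:00 (subtract 1h to convert from UTC+1).
Zane in UTC: 09:05-12:50, 13:50-18:15 (subtract 1h to convert from UTC+1).
Alice in UTC: 10:40-14:10, 15:50-19:50 (add 1h to convert from UTC-1).
Ines: not fully free for 09:35-09:55. Zane: free for 09:35-09:55. Alice: not fully free for 09:35-09:55.

Alice, Ines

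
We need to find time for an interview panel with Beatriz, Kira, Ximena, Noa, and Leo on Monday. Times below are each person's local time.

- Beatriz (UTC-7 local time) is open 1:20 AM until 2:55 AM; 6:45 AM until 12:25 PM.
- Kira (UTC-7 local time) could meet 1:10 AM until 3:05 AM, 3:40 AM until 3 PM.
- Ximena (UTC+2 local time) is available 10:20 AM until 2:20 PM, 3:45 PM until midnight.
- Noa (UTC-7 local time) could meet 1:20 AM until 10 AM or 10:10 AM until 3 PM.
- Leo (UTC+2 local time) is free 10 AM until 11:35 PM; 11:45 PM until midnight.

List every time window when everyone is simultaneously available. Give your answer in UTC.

08:20-09:55, 13:45-17:00, 17:10-19:25

Beatriz in UTC: 08:20-09:55, 13:45-19:25 (add 7h to convert from UTC-7).
Kira in UTC: 08:10-10:05, 10:40-22:00 (add 7h to convert from UTC-7).
Ximena in UTC: 08:20-12:20, 13:45-22:00 (subtract 2h to convert from UTC+2).
Noa in UTC: 08:20-17:00, 17:10-22:00 (add 7h to convert from UTC-7).
Leo in UTC: 08:00-21:35, 21:45-22:00 (subtract 2h to convert from UTC+2).
Beatriz ∩ Kira: 08:20-09:55, 13:45-19:25.
Beatriz ∩ Kira ∩ Ximena: 08:20-09:55, 13:45-19:25.
Beatriz ∩ Kira ∩ Ximena ∩ Noa: 08:20-09:55, 13:45-17:00, 17:10-19:25.
Beatriz ∩ Kira ∩ Ximena ∩ Noa ∩ Leo: 08:20-09:55, 13:45-17:00, 17:10-19:25.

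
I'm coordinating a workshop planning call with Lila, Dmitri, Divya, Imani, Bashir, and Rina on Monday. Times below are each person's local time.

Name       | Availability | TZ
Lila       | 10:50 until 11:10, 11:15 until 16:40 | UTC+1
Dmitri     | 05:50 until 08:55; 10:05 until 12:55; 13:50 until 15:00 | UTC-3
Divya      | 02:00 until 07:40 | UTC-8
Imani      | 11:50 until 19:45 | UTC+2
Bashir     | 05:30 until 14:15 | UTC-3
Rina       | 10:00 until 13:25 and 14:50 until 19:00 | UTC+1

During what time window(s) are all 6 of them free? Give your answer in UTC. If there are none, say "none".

Lila in UTC: 09:50-10:10, 10:15-15:40 (subtract 1h to convert from UTC+1).
Dmitri in UTC: 08:50-11:55, 13:05-15:55, 16:50-18:00 (add 3h to convert from UTC-3).
Divya in UTC: 10:00-15:40 (add 8h to convert from UTC-8).
Imani in UTC: 09:50-17:45 (subtract 2h to convert from UTC+2).
Bashir in UTC: 08:30-17:15 (add 3h to convert from UTC-3).
Rina in UTC: 09:00-12:25, 13:50-18:00 (subtract 1h to convert from UTC+1).
Lila ∩ Dmitri: 09:50-10:10, 10:15-11:55, 13:05-15:40.
Lila ∩ Dmitri ∩ Divya: 10:00-10:10, 10:15-11:55, 13:05-15:40.
Lila ∩ Dmitri ∩ Divya ∩ Imani: 10:00-10:10, 10:15-11:55, 13:05-15:40.
Lila ∩ Dmitri ∩ Divya ∩ Imani ∩ Bashir: 10:00-10:10, 10:15-11:55, 13:05-15:40.
Lila ∩ Dmitri ∩ Divya ∩ Imani ∩ Bashir ∩ Rina: 10:00-10:10, 10:15-11:55, 13:50-15:40.
So the common availability across everyone is 10:00-10:10, 10:15-11:55, 13:50-15:40.

10:00-10:10, 10:15-11:55, 13:50-15:40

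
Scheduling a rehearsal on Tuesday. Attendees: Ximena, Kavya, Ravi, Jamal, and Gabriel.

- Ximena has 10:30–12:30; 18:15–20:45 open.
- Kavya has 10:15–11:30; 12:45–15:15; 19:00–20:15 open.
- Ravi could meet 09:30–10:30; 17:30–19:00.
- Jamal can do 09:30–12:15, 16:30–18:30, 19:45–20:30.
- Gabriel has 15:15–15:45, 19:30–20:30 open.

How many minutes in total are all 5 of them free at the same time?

0

Ximena ∩ Kavya: 10:30-11:30, 19:00-20:15.
Ximena ∩ Kavya ∩ Ravi: ∅.
Ximena ∩ Kavya ∩ Ravi ∩ Jamal: ∅.
Ximena ∩ Kavya ∩ Ravi ∩ Jamal ∩ Gabriel: ∅.
There is no time when everyone is free.
There is no common window, so the total is 0 minutes.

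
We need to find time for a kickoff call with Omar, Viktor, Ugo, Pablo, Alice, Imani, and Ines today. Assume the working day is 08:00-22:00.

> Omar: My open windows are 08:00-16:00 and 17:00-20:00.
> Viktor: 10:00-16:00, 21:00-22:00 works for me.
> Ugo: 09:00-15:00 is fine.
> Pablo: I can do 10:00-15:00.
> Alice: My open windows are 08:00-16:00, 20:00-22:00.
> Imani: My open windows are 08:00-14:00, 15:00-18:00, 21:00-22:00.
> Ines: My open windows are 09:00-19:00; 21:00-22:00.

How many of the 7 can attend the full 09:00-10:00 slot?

Omar, Ugo, Alice, Imani, and Ines can make the full 09:00-10:00 slot — that's 5.

5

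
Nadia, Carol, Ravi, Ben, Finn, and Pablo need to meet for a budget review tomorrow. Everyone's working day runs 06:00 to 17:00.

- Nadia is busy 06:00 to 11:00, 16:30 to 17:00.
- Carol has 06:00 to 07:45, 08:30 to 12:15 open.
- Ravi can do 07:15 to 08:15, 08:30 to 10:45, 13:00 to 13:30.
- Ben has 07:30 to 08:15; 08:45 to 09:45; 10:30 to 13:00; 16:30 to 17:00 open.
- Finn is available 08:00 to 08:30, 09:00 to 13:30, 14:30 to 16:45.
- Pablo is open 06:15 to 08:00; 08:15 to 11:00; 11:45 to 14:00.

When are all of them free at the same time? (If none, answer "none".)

Nadia free: 11:00-16:30 (invert busy blocks within the working day).
Carol free: 06:00-07:45, 08:30-12:15.
Ravi free: 07:15-08:15, 08:30-10:45, 13:00-13:30.
Ben free: 07:30-08:15, 08:45-09:45, 10:30-13:00, 16:30-17:00.
Finn free: 08:00-08:30, 09:00-13:30, 14:30-16:45.
Pablo free: 06:15-08:00, 08:15-11:00, 11:45-14:00.
Nadia ∩ Carol: 11:00-12:15.
Nadia ∩ Carol ∩ Ravi: ∅.
Nadia ∩ Carol ∩ Ravi ∩ Ben: ∅.
Nadia ∩ Carol ∩ Ravi ∩ Ben ∩ Finn: ∅.
Nadia ∩ Carol ∩ Ravi ∩ Ben ∩ Finn ∩ Pablo: ∅.
There is no time when everyone is free.

none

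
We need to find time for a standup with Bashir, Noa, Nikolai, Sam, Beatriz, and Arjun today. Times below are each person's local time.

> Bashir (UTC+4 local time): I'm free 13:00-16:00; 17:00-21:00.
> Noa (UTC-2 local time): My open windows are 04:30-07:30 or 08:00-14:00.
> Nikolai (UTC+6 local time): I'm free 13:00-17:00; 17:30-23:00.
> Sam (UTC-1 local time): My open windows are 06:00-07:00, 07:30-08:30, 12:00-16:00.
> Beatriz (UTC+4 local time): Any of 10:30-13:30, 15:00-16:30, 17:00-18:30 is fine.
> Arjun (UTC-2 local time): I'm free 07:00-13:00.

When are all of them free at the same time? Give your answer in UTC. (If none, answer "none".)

09:00-09:30, 13:00-14:30

Bashir in UTC: 09:00-12:00, 13:00-17:00 (subtract 4h to convert from UTC+4).
Noa in UTC: 06:30-09:30, 10:00-16:00 (add 2h to convert from UTC-2).
Nikolai in UTC: 07:00-11:00, 11:30-17:00 (subtract 6h to convert from UTC+6).
Sam in UTC: 07:00-08:00, 08:30-09:30, 13:00-17:00 (add 1h to convert from UTC-1).
Beatriz in UTC: 06:30-09:30, 11:00-12:30, 13:00-14:30 (subtract 4h to convert from UTC+4).
Arjun in UTC: 09:00-15:00 (add 2h to convert from UTC-2).
Bashir ∩ Noa: 09:00-09:30, 10:00-12:00, 13:00-16:00.
Bashir ∩ Noa ∩ Nikolai: 09:00-09:30, 10:00-11:00, 11:30-12:00, 13:00-16:00.
Bashir ∩ Noa ∩ Nikolai ∩ Sam: 09:00-09:30, 13:00-16:00.
Bashir ∩ Noa ∩ Nikolai ∩ Sam ∩ Beatriz: 09:00-09:30, 13:00-14:30.
Bashir ∩ Noa ∩ Nikolai ∩ Sam ∩ Beatriz ∩ Arjun: 09:00-09:30, 13:00-14:30.
So the common availability across everyone is 09:00-09:30, 13:00-14:30.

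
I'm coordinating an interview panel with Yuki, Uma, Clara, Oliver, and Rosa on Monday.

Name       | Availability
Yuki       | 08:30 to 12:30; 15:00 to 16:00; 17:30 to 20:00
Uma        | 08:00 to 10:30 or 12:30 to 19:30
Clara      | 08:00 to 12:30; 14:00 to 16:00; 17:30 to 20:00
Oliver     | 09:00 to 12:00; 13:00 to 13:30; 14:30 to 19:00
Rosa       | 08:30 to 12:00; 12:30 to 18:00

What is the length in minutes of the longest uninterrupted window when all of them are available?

Yuki ∩ Uma: 08:30-10:30, 15:00-16:00, 17:30-19:30.
Yuki ∩ Uma ∩ Clara: 08:30-10:30, 15:00-16:00, 17:30-19:30.
Yuki ∩ Uma ∩ Clara ∩ Oliver: 09:00-10:30, 15:00-16:00, 17:30-19:00.
Yuki ∩ Uma ∩ Clara ∩ Oliver ∩ Rosa: 09:00-10:30, 15:00-16:00, 17:30-18:00.
So the common availability across everyone is 09:00-10:30, 15:00-16:00, 17:30-18:00.
The longest is 09:00-10:30 at 90 minutes.

90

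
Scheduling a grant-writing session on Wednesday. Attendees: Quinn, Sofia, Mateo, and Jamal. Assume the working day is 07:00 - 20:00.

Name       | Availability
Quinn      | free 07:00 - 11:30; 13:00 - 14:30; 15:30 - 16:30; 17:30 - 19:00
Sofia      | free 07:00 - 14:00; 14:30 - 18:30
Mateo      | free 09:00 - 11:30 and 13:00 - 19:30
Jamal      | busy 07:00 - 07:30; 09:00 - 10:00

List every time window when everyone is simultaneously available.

Quinn free: 07:00-11:30, 13:00-14:30, 15:30-16:30, 17:30-19:00.
Sofia free: 07:00-14:00, 14:30-18:30.
Mateo free: 09:00-11:30, 13:00-19:30.
Jamal free: 07:30-09:00, 10:00-20:00 (invert busy blocks within the working day).
Quinn ∩ Sofia: 07:00-11:30, 13:00-14:00, 15:30-16:30, 17:30-18:30.
Quinn ∩ Sofia ∩ Mateo: 09:00-11:30, 13:00-14:00, 15:30-16:30, 17:30-18:30.
Quinn ∩ Sofia ∩ Mateo ∩ Jamal: 10:00-11:30, 13:00-14:00, 15:30-16:30, 17:30-18:30.
Those are the intersection windows.

10:00-11:30, 13:00-14:00, 15:30-16:30, 17:30-18:30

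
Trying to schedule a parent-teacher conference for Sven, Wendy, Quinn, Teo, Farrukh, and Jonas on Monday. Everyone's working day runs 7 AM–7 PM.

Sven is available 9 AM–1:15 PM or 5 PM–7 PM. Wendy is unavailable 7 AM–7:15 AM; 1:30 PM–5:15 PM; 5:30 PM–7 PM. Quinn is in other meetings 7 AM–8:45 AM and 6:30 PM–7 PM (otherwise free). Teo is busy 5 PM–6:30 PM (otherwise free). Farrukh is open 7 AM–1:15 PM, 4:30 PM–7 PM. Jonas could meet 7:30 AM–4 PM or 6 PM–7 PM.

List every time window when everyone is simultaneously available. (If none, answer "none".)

Sven free: 09:00-13:15, 17:00-19:00.
Wendy free: 07:15-13:30, 17:15-17:30 (invert busy blocks within the working day).
Quinn free: 08:45-18:30 (invert busy blocks within the working day).
Teo free: 07:00-17:00, 18:30-19:00 (invert busy blocks within the working day).
Farrukh free: 07:00-13:15, 16:30-19:00.
Jonas free: 07:30-16:00, 18:00-19:00.
Sven ∩ Wendy: 09:00-13:15, 17:15-17:30.
Sven ∩ Wendy ∩ Quinn: 09:00-13:15, 17:15-17:30.
Sven ∩ Wendy ∩ Quinn ∩ Teo: 09:00-13:15.
Sven ∩ Wendy ∩ Quinn ∩ Teo ∩ Farrukh: 09:00-13:15.
Sven ∩ Wendy ∩ Quinn ∩ Teo ∩ Farrukh ∩ Jonas: 09:00-13:15.

09:00-13:15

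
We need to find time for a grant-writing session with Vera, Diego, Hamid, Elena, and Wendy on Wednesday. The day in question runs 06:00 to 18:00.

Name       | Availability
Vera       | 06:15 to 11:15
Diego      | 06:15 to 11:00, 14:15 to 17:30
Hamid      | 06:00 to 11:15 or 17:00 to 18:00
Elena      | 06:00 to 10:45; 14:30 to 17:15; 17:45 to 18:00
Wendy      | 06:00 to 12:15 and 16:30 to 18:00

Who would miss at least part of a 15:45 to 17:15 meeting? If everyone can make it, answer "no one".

Hamid, Vera, Wendy

Vera: not fully free for 15:45-17:15. Diego: free for 15:45-17:15. Hamid: not fully free for 15:45-17:15. Elena: free for 15:45-17:15. Wendy: not fully free for 15:45-17:15.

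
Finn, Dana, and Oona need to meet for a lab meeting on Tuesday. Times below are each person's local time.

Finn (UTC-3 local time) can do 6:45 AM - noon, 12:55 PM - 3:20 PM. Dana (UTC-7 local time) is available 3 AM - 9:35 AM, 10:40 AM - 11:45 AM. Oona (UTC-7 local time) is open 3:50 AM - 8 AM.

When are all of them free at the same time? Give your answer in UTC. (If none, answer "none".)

10:50-15:00

Finn in UTC: 09:45-15:00, 15:55-18:20 (add 3h to convert from UTC-3).
Dana in UTC: 10:00-16:35, 17:40-18:45 (add 7h to convert from UTC-7).
Oona in UTC: 10:50-15:00 (add 7h to convert from UTC-7).
Finn ∩ Dana: 10:00-15:00, 15:55-16:35, 17:40-18:20.
Finn ∩ Dana ∩ Oona: 10:50-15:00.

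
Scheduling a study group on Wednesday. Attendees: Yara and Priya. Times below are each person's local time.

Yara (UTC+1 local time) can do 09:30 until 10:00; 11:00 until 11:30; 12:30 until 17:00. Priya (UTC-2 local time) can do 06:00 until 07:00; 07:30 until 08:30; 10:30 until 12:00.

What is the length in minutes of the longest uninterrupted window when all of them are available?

Yara in UTC: 08:30-09:00, 10:00-10:30, 11:30-16:00 (subtract 1h to convert from UTC+1).
Priya in UTC: 08:00-09:00, 09:30-10:30, 12:30-14:00 (add 2h to convert from UTC-2).
Yara ∩ Priya: 08:30-09:00, 10:00-10:30, 12:30-14:00.
The longest is 12:30-14:00 at 90 minutes.

90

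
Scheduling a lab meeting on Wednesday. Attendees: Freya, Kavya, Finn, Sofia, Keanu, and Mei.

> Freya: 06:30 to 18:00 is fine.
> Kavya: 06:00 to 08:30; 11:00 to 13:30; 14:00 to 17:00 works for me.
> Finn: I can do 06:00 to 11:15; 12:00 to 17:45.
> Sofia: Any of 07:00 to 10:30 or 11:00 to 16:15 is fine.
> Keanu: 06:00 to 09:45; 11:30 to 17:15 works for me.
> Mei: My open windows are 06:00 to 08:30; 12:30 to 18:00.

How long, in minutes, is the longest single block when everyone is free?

135

Freya ∩ Kavya: 06:30-08:30, 11:00-13:30, 14:00-17:00.
Freya ∩ Kavya ∩ Finn: 06:30-08:30, 11:00-11:15, 12:00-13:30, 14:00-17:00.
Freya ∩ Kavya ∩ Finn ∩ Sofia: 07:00-08:30, 11:00-11:15, 12:00-13:30, 14:00-16:15.
Freya ∩ Kavya ∩ Finn ∩ Sofia ∩ Keanu: 07:00-08:30, 12:00-13:30, 14:00-16:15.
Freya ∩ Kavya ∩ Finn ∩ Sofia ∩ Keanu ∩ Mei: 07:00-08:30, 12:30-13:30, 14:00-16:15.
Those are the intersection windows.
The longest is 14:00-16:15 at 135 minutes.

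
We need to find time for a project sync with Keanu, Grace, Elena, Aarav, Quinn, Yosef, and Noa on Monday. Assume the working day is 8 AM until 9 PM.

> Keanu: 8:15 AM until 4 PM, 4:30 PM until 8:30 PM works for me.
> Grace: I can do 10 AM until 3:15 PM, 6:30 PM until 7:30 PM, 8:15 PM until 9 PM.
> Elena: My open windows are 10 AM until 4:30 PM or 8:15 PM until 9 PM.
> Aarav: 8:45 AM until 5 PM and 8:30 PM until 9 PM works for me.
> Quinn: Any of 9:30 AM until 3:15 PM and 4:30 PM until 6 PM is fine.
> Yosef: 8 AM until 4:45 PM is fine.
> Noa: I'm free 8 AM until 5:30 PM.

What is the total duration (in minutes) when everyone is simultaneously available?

Keanu ∩ Grace: 10:00-15:15, 18:30-19:30, 20:15-20:30.
Keanu ∩ Grace ∩ Elena: 10:00-15:15, 20:15-20:30.
Keanu ∩ Grace ∩ Elena ∩ Aarav: 10:00-15:15.
Keanu ∩ Grace ∩ Elena ∩ Aarav ∩ Quinn: 10:00-15:15.
Keanu ∩ Grace ∩ Elena ∩ Aarav ∩ Quinn ∩ Yosef: 10:00-15:15.
Keanu ∩ Grace ∩ Elena ∩ Aarav ∩ Quinn ∩ Yosef ∩ Noa: 10:00-15:15.
That's a single block of 315 minutes.

315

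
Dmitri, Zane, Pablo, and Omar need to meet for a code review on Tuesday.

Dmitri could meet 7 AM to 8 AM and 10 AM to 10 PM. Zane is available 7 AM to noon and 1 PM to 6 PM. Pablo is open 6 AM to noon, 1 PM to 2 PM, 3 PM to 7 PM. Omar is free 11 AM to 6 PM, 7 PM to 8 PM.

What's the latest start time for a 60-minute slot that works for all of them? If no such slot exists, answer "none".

Dmitri ∩ Zane: 07:00-08:00, 10:00-12:00, 13:00-18:00.
Dmitri ∩ Zane ∩ Pablo: 07:00-08:00, 10:00-12:00, 13:00-14:00, 15:00-18:00.
Dmitri ∩ Zane ∩ Pablo ∩ Omar: 11:00-12:00, 13:00-14:00, 15:00-18:00.
Those are the intersection windows.
The last common window of at least 60 minutes is 15:00-18:00; a 60-minute meeting can start as late as 17:00 and still end by 18:00.

17:00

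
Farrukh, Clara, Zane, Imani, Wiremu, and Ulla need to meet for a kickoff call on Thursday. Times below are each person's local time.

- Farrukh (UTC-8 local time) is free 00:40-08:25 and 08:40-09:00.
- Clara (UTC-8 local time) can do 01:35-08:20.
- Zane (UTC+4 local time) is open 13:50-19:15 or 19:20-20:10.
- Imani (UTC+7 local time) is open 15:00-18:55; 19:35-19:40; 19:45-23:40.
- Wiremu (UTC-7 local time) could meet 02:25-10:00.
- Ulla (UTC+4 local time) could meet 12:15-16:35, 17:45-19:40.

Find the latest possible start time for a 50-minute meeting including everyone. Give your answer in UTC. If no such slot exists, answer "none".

14:25

Farrukh in UTC: 08:40-16:25, 16:40-17:00 (add 8h to convert from UTC-8).
Clara in UTC: 09:35-16:20 (add 8h to convert from UTC-8).
Zane in UTC: 09:50-15:15, 15:20-16:10 (subtract 4h to convert from UTC+4).
Imani in UTC: 08:00-11:55, 12:35-12:40, 12:45-16:40 (subtract 7h to convert from UTC+7).
Wiremu in UTC: 09:25-17:00 (add 7h to convert from UTC-7).
Ulla in UTC: 08:15-12:35, 13:45-15:40 (subtract 4h to convert from UTC+4).
Farrukh ∩ Clara: 09:35-16:20.
Farrukh ∩ Clara ∩ Zane: 09:50-15:15, 15:20-16:10.
Farrukh ∩ Clara ∩ Zane ∩ Imani: 09:50-11:55, 12:35-12:40, 12:45-15:15, 15:20-16:10.
Farrukh ∩ Clara ∩ Zane ∩ Imani ∩ Wiremu: 09:50-11:55, 12:35-12:40, 12:45-15:15, 15:20-16:10.
Farrukh ∩ Clara ∩ Zane ∩ Imani ∩ Wiremu ∩ Ulla: 09:50-11:55, 13:45-15:15, 15:20-15:40.
The last common window of at least 50 minutes is 13:45-15:15; a 50-minute meeting can start as late as 14:25 and still end by 15:15.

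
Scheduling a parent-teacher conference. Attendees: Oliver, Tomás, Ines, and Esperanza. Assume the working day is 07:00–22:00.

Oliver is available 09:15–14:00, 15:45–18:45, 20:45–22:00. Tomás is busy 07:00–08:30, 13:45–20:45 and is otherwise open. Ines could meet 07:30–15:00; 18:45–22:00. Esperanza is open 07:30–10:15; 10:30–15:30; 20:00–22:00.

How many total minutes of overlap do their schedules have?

Oliver free: 09:15-14:00, 15:45-18:45, 20:45-22:00.
Tomás free: 08:30-13:45, 20:45-22:00 (invert busy blocks within the working day).
Ines free: 07:30-15:00, 18:45-22:00.
Esperanza free: 07:30-10:15, 10:30-15:30, 20:00-22:00.
Oliver ∩ Tomás: 09:15-13:45, 20:45-22:00.
Oliver ∩ Tomás ∩ Ines: 09:15-13:45, 20:45-22:00.
Oliver ∩ Tomás ∩ Ines ∩ Esperanza: 09:15-10:15, 10:30-13:45, 20:45-22:00.
Summing the common windows: 60 + 195 + 75 = 330 minutes.

330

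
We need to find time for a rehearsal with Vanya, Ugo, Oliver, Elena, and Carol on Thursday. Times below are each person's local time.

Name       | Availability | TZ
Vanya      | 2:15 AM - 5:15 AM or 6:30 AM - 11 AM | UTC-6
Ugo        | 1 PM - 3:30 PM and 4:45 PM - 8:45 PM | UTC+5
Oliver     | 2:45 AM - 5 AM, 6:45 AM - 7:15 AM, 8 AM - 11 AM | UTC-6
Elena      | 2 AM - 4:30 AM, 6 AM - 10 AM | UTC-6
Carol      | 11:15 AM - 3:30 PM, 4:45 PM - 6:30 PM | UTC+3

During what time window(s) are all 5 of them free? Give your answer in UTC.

Vanya in UTC: 08:15-11:15, 12:30-17:00 (add 6h to convert from UTC-6).
Ugo in UTC: 08:00-10:30, 11:45-15:45 (subtract 5h to convert from UTC+5).
Oliver in UTC: 08:45-11:00, 12:45-13:15, 14:00-17:00 (add 6h to convert from UTC-6).
Elena in UTC: 08:00-10:30, 12:00-16:00 (add 6h to convert from UTC-6).
Carol in UTC: 08:15-12:30, 13:45-15:30 (subtract 3h to convert from UTC+3).
Vanya ∩ Ugo: 08:15-10:30, 12:30-15:45.
Vanya ∩ Ugo ∩ Oliver: 08:45-10:30, 12:45-13:15, 14:00-15:45.
Vanya ∩ Ugo ∩ Oliver ∩ Elena: 08:45-10:30, 12:45-13:15, 14:00-15:45.
Vanya ∩ Ugo ∩ Oliver ∩ Elena ∩ Carol: 08:45-10:30, 14:00-15:30.

08:45-10:30, 14:00-15:30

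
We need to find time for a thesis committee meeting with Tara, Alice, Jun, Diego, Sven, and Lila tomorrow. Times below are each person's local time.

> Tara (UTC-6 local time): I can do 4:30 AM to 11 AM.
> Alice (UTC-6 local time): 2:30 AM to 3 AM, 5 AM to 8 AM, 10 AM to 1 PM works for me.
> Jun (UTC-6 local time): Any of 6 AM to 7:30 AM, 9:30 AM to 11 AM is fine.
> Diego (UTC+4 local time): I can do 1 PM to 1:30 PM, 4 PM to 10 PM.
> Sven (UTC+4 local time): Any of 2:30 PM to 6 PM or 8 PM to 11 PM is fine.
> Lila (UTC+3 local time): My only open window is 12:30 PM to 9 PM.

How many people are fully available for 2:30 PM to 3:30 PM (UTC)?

Tara in UTC: 10:30-17:00 (add 6h to convert from UTC-6).
Alice in UTC: 08:30-09:00, 11:00-14:00, 16:00-19:00 (add 6h to convert from UTC-6).
Jun in UTC: 12:00-13:30, 15:30-17:00 (add 6h to convert from UTC-6).
Diego in UTC: 09:00-09:30, 12:00-18:00 (subtract 4h to convert from UTC+4).
Sven in UTC: 10:30-14:00, 16:00-19:00 (subtract 4h to convert from UTC+4).
Lila in UTC: 09:30-18:00 (subtract 3h to convert from UTC+3).
Tara, Diego, and Lila can make the full 14:30-15:30 slot — that's 3.

3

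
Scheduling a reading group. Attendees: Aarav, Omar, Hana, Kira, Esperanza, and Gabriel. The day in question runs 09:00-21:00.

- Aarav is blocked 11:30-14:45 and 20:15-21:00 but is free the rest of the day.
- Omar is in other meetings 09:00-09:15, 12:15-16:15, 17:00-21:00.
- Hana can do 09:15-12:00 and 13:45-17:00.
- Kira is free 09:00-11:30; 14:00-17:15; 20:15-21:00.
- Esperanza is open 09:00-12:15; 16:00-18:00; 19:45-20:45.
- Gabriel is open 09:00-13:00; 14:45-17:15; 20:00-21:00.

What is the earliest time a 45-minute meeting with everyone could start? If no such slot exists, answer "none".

Aarav free: 09:00-11:30, 14:45-20:15 (invert busy blocks within the working day).
Omar free: 09:15-12:15, 16:15-17:00 (invert busy blocks within the working day).
Hana free: 09:15-12:00, 13:45-17:00.
Kira free: 09:00-11:30, 14:00-17:15, 20:15-21:00.
Esperanza free: 09:00-12:15, 16:00-18:00, 19:45-20:45.
Gabriel free: 09:00-13:00, 14:45-17:15, 20:00-21:00.
Aarav ∩ Omar: 09:15-11:30, 16:15-17:00.
Aarav ∩ Omar ∩ Hana: 09:15-11:30, 16:15-17:00.
Aarav ∩ Omar ∩ Hana ∩ Kira: 09:15-11:30, 16:15-17:00.
Aarav ∩ Omar ∩ Hana ∩ Kira ∩ Esperanza: 09:15-11:30, 16:15-17:00.
Aarav ∩ Omar ∩ Hana ∩ Kira ∩ Esperanza ∩ Gabriel: 09:15-11:30, 16:15-17:00.
The first common window of at least 45 minutes is 09:15-11:30, so the earliest start is 09:15.

09:15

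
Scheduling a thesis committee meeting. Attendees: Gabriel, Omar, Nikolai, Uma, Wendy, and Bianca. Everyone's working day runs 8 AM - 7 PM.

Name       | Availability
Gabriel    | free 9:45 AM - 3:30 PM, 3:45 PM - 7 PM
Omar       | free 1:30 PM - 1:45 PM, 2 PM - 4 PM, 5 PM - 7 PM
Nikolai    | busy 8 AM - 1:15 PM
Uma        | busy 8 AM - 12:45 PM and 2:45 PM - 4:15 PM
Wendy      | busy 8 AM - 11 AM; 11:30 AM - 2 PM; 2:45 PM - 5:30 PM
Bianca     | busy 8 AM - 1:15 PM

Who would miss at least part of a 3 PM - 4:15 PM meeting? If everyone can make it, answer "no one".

Gabriel free: 09:45-15:30, 15:45-19:00.
Omar free: 13:30-13:45, 14:00-16:00, 17:00-19:00.
Nikolai free: 13:15-19:00 (invert busy blocks within the working day).
Uma free: 12:45-14:45, 16:15-19:00 (invert busy blocks within the working day).
Wendy free: 11:00-11:30, 14:00-14:45, 17:30-19:00 (invert busy blocks within the working day).
Bianca free: 13:15-19:00 (invert busy blocks within the working day).
Gabriel: not fully free for 15:00-16:15. Omar: not fully free for 15:00-16:15. Nikolai: free for 15:00-16:15. Uma: not fully free for 15:00-16:15. Wendy: not fully free for 15:00-16:15. Bianca: free for 15:00-16:15.

Gabriel, Omar, Uma, Wendy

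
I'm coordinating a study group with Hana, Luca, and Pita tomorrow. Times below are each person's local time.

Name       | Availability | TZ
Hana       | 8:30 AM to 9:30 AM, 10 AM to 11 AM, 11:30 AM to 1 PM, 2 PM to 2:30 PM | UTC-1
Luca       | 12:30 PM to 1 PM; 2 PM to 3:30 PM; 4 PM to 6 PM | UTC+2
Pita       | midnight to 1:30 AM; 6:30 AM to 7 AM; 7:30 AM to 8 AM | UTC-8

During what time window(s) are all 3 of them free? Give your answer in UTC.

none

Hana in UTC: 09:30-10:30, 11:00-12:00, 12:30-14:00, 15:00-15:30 (add 1h to convert from UTC-1).
Luca in UTC: 10:30-11:00, 12:00-13:30, 14:00-16:00 (subtract 2h to convert from UTC+2).
Pita in UTC: 08:00-09:30, 14:30-15:00, 15:30-16:00 (add 8h to convert from UTC-8).
Hana ∩ Luca: 12:30-13:30, 15:00-15:30.
Hana ∩ Luca ∩ Pita: ∅.
There is no time when everyone is free.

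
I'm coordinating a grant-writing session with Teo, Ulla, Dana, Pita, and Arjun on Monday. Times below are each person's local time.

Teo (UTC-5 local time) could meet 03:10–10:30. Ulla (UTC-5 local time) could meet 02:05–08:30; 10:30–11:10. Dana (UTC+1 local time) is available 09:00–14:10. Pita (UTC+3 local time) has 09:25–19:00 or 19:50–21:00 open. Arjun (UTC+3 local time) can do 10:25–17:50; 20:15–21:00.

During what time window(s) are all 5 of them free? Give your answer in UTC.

Teo in UTC: 08:10-15:30 (add 5h to convert from UTC-5).
Ulla in UTC: 07:05-13:30, 15:30-16:10 (add 5h to convert from UTC-5).
Dana in UTC: 08:00-13:10 (subtract 1h to convert from UTC+1).
Pita in UTC: 06:25-16:00, 16:50-18:00 (subtract 3h to convert from UTC+3).
Arjun in UTC: 07:25-14:50, 17:15-18:00 (subtract 3h to convert from UTC+3).
Teo ∩ Ulla: 08:10-13:30.
Teo ∩ Ulla ∩ Dana: 08:10-13:10.
Teo ∩ Ulla ∩ Dana ∩ Pita: 08:10-13:10.
Teo ∩ Ulla ∩ Dana ∩ Pita ∩ Arjun: 08:10-13:10.

08:10-13:10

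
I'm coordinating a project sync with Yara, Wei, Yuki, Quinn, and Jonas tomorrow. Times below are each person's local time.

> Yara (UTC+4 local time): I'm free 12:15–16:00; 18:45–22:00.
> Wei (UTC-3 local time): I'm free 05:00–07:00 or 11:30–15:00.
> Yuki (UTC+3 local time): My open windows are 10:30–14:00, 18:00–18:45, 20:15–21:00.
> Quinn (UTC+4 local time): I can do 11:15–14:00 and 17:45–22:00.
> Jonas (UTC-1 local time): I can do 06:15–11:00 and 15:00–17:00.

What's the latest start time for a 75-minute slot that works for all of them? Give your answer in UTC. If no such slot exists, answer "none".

Yara in UTC: 08:15-12:00, 14:45-18:00 (subtract 4h to convert from UTC+4).
Wei in UTC: 08:00-10:00, 14:30-18:00 (add 3h to convert from UTC-3).
Yuki in UTC: 07:30-11:00, 15:00-15:45, 17:15-18:00 (subtract 3h to convert from UTC+3).
Quinn in UTC: 07:15-10:00, 13:45-18:00 (subtract 4h to convert from UTC+4).
Jonas in UTC: 07:15-12:00, 16:00-18:00 (add 1h to convert from UTC-1).
Yara ∩ Wei: 08:15-10:00, 14:45-18:00.
Yara ∩ Wei ∩ Yuki: 08:15-10:00, 15:00-15:45, 17:15-18:00.
Yara ∩ Wei ∩ Yuki ∩ Quinn: 08:15-10:00, 15:00-15:45, 17:15-18:00.
Yara ∩ Wei ∩ Yuki ∩ Quinn ∩ Jonas: 08:15-10:00, 17:15-18:00.
So the common availability across everyone is 08:15-10:00, 17:15-18:00.
The last common window of at least 75 minutes is 08:15-10:00; a 75-minute meeting can start as late as 08:45 and still end by 10:00.

08:45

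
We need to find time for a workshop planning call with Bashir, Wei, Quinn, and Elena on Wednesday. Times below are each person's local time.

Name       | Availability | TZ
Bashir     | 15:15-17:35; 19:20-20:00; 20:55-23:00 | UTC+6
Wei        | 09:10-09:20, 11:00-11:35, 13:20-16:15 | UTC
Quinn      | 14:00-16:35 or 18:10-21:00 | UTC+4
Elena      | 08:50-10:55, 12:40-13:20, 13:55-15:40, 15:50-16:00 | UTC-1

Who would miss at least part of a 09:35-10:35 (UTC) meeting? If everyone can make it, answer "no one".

Elena, Quinn, Wei

Bashir in UTC: 09:15-11:35, 13:20-14:00, 14:55-17:00 (subtract 6h to convert from UTC+6).
Wei in UTC: 09:10-09:20, 11:00-11:35, 13:20-16:15.
Quinn in UTC: 10:00-12:35, 14:10-17:00 (subtract 4h to convert from UTC+4).
Elena in UTC: 09:50-11:55, 13:40-14:20, 14:55-16:40, 16:50-17:00 (add 1h to convert from UTC-1).
Bashir: free for 09:35-10:35. Wei: not fully free for 09:35-10:35. Quinn: not fully free for 09:35-10:35. Elena: not fully free for 09:35-10:35.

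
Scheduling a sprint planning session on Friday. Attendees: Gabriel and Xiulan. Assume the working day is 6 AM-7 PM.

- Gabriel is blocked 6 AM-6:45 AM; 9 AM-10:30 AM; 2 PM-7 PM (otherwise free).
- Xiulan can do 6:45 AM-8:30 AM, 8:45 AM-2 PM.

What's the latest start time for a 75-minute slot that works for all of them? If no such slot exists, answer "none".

Gabriel free: 06:45-09:00, 10:30-14:00 (invert busy blocks within the working day).
Xiulan free: 06:45-08:30, 08:45-14:00.
Gabriel ∩ Xiulan: 06:45-08:30, 08:45-09:00, 10:30-14:00.
The last common window of at least 75 minutes is 10:30-14:00; a 75-minute meeting can start as late as 12:45 and still end by 14:00.

12:45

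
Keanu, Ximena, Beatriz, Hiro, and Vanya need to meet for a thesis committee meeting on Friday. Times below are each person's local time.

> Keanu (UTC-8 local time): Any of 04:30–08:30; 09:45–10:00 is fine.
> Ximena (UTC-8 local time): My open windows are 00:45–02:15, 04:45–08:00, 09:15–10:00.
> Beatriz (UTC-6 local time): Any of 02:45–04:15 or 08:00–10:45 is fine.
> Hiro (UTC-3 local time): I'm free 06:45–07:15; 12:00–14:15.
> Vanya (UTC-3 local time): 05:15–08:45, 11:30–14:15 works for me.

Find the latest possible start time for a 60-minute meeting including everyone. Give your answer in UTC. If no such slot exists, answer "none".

Keanu in UTC: 12:30-16:30, 17:45-18:00 (add 8h to convert from UTC-8).
Ximena in UTC: 08:45-10:15, 12:45-16:00, 17:15-18:00 (add 8h to convert from UTC-8).
Beatriz in UTC: 08:45-10:15, 14:00-16:45 (add 6h to convert from UTC-6).
Hiro in UTC: 09:45-10:15, 15:00-17:15 (add 3h to convert from UTC-3).
Vanya in UTC: 08:15-11:45, 14:30-17:15 (add 3h to convert from UTC-3).
Keanu ∩ Ximena: 12:45-16:00, 17:45-18:00.
Keanu ∩ Ximena ∩ Beatriz: 14:00-16:00.
Keanu ∩ Ximena ∩ Beatriz ∩ Hiro: 15:00-16:00.
Keanu ∩ Ximena ∩ Beatriz ∩ Hiro ∩ Vanya: 15:00-16:00.
The last common window of at least 60 minutes is 15:00-16:00; a 60-minute meeting can start as late as 15:00 and still end by 16:00.

15:00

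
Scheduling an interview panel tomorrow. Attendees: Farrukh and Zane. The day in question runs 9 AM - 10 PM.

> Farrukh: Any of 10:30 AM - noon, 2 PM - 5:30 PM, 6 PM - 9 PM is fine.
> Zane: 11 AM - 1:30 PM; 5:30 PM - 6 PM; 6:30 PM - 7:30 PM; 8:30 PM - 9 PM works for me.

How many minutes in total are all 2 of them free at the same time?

Farrukh ∩ Zane: 11:00-12:00, 18:30-19:30, 20:30-21:00.
So the common availability across everyone is 11:00-12:00, 18:30-19:30, 20:30-21:00.
Summing the common windows: 60 + 60 + 30 = 150 minutes.

150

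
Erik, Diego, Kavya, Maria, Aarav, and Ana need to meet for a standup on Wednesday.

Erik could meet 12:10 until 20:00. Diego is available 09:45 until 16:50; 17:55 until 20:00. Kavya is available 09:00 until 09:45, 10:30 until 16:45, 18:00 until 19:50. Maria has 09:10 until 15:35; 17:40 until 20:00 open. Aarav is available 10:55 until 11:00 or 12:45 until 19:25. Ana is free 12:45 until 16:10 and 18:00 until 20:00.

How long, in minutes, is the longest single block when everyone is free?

Erik ∩ Diego: 12:10-16:50, 17:55-20:00.
Erik ∩ Diego ∩ Kavya: 12:10-16:45, 18:00-19:50.
Erik ∩ Diego ∩ Kavya ∩ Maria: 12:10-15:35, 18:00-19:50.
Erik ∩ Diego ∩ Kavya ∩ Maria ∩ Aarav: 12:45-15:35, 18:00-19:25.
Erik ∩ Diego ∩ Kavya ∩ Maria ∩ Aarav ∩ Ana: 12:45-15:35, 18:00-19:25.
So the common availability across everyone is 12:45-15:35, 18:00-19:25.
The longest is 12:45-15:35 at 170 minutes.

170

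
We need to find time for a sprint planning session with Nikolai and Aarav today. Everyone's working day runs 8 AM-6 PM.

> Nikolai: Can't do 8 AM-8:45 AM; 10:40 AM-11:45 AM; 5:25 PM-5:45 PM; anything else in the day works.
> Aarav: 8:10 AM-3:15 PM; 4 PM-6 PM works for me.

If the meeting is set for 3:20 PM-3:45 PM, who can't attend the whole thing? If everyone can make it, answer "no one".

Aarav

Nikolai free: 08:45-10:40, 11:45-17:25, 17:45-18:00 (invert busy blocks within the working day).
Aarav free: 08:10-15:15, 16:00-18:00.
Nikolai: free for 15:20-15:45. Aarav: not fully free for 15:20-15:45.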